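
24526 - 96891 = - 72365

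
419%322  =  97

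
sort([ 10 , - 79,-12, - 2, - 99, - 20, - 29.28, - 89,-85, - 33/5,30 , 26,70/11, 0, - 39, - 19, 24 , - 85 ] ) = [ - 99, - 89,  -  85, - 85, - 79, - 39 , - 29.28, - 20, - 19 ,-12, - 33/5,-2,  0,  70/11,  10,24 , 26,  30 ]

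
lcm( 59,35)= 2065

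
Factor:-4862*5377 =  - 2^1*11^1*13^1*17^1*19^1*283^1 = -  26142974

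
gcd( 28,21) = 7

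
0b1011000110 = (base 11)596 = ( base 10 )710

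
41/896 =41/896 = 0.05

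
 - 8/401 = -1 + 393/401 = -0.02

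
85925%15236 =9745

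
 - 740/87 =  - 740/87 =- 8.51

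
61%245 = 61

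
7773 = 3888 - - 3885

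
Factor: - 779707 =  - 779707^1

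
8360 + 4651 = 13011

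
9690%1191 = 162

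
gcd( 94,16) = 2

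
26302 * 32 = 841664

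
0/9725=0= 0.00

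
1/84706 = 1/84706 = 0.00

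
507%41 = 15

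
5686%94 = 46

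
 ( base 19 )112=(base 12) 27a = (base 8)576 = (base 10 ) 382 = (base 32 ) BU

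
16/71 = 16/71 = 0.23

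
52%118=52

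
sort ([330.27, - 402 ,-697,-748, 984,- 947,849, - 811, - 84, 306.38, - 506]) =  [ -947, -811 ,-748, - 697, - 506, -402,-84,306.38, 330.27, 849, 984 ]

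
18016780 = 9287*1940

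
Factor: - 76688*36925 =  - 2^4*5^2*7^1*211^1*4793^1  =  - 2831704400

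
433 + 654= 1087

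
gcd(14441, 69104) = 7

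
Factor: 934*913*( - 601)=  - 512497942 = -2^1*11^1*83^1*467^1 * 601^1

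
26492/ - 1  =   - 26492 + 0/1 = - 26492.00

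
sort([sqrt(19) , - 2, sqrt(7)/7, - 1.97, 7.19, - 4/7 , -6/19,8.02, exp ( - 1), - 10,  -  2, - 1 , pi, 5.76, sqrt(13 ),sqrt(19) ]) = [ - 10, - 2, - 2, - 1.97, - 1, - 4/7,-6/19,exp( - 1 ), sqrt(7)/7,pi , sqrt(13), sqrt(19),sqrt(19) , 5.76,7.19, 8.02]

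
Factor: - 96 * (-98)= 2^6*3^1 * 7^2 = 9408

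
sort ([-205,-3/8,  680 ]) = [ - 205, - 3/8, 680] 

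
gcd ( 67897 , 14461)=1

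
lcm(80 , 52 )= 1040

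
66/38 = 1 + 14/19 = 1.74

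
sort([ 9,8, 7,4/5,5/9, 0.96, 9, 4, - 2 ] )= [  -  2,5/9, 4/5, 0.96, 4 , 7, 8, 9,9 ] 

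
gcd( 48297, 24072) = 51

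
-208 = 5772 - 5980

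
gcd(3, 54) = 3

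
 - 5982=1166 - 7148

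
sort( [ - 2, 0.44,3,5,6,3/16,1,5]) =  [ - 2,3/16, 0.44,1, 3,  5,5, 6 ] 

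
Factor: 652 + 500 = 1152=2^7 * 3^2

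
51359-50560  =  799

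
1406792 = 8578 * 164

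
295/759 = 295/759 = 0.39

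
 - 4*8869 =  - 35476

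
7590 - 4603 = 2987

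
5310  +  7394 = 12704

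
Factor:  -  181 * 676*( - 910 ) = 111343960 = 2^3*5^1*7^1*13^3*181^1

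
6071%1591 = 1298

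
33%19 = 14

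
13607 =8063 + 5544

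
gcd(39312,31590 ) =702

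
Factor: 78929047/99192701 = 43^( - 1)* 47^(-1)*5477^1*14411^1*49081^( - 1)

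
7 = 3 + 4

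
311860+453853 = 765713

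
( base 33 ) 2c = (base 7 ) 141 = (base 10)78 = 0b1001110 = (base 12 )66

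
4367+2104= 6471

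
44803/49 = 914 + 17/49 = 914.35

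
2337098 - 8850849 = -6513751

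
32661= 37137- 4476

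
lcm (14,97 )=1358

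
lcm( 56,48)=336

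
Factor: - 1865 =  - 5^1*373^1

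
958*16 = 15328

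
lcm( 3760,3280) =154160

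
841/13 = 841/13 = 64.69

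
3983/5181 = 3983/5181 = 0.77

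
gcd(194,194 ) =194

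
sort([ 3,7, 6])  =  [ 3, 6, 7] 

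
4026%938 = 274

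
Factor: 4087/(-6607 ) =-61^1*67^1*6607^(-1 )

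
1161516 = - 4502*(-258 )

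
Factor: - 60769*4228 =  - 2^2*7^1*67^1*151^1 * 907^1 = - 256931332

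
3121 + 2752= 5873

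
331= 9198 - 8867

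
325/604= 325/604 = 0.54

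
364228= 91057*4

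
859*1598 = 1372682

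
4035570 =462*8735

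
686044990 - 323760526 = 362284464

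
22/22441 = 22/22441= 0.00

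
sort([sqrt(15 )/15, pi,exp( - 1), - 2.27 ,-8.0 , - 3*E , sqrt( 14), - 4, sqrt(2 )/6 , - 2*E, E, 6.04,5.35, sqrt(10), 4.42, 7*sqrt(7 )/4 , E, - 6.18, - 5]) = [ - 3 * E, - 8.0, - 6.18,-2*E, - 5, - 4, - 2.27,  sqrt( 2)/6,sqrt(15) /15,exp( - 1 ),  E,E, pi, sqrt(10 ) , sqrt(14), 4.42 , 7*sqrt( 7)/4, 5.35,6.04 ]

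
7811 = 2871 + 4940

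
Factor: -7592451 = -3^1* 173^1 * 14629^1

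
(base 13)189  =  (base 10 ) 282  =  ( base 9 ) 343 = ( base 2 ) 100011010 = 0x11A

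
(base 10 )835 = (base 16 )343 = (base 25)18A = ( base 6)3511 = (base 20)21F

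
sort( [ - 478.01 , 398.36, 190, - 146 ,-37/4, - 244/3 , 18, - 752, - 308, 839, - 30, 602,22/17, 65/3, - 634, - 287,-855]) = [ - 855, - 752, -634 , - 478.01,- 308, - 287 , - 146,  -  244/3, - 30, - 37/4, 22/17,18, 65/3,190,398.36,602 , 839]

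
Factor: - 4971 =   -  3^1*1657^1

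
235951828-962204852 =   -  726253024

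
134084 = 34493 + 99591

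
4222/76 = 2111/38= 55.55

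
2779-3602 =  - 823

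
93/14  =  6 + 9/14= 6.64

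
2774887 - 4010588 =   -  1235701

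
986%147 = 104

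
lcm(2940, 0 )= 0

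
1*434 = 434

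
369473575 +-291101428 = 78372147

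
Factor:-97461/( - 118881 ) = 91/111 = 3^( - 1 )* 7^1 *13^1*37^( - 1)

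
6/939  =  2/313 =0.01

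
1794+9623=11417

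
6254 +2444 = 8698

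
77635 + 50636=128271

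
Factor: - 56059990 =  -2^1*5^1 * 7^1*157^1*5101^1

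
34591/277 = 34591/277 = 124.88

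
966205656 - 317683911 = 648521745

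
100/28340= 5/1417 = 0.00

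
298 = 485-187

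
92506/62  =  1492 + 1/31 = 1492.03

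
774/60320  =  387/30160 =0.01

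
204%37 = 19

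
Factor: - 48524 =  - 2^2*7^1*1733^1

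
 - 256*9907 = - 2536192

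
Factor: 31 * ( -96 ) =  - 2976 = -2^5*3^1 * 31^1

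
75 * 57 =4275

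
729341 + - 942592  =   - 213251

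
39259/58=39259/58 =676.88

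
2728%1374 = 1354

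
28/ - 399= -4/57 = -0.07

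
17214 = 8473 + 8741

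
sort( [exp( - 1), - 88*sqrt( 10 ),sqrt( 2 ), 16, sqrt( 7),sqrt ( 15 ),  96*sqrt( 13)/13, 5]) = [  -  88*sqrt( 10), exp(-1 ),sqrt( 2 ),sqrt( 7),sqrt(15), 5, 16, 96* sqrt( 13)/13]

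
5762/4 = 2881/2 = 1440.50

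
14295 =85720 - 71425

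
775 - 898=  - 123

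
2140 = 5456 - 3316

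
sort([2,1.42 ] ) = [ 1.42,2 ]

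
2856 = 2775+81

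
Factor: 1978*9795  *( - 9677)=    - 187487133270=- 2^1 * 3^1*5^1*23^1*43^1*653^1*9677^1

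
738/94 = 369/47 = 7.85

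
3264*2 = 6528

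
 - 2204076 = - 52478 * 42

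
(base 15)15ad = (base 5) 122123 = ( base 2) 1001000110111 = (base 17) G25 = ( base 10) 4663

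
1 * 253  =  253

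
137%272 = 137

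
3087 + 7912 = 10999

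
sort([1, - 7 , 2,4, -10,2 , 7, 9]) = [ - 10, -7,1,2, 2,4,7,9]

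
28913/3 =28913/3 = 9637.67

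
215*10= 2150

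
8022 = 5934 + 2088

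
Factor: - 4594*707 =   -  3247958 = -2^1*7^1 * 101^1*2297^1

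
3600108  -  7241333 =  - 3641225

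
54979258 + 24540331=79519589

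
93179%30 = 29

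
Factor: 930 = 2^1 *3^1*5^1*31^1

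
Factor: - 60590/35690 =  - 73/43 = -43^( - 1 )*73^1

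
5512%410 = 182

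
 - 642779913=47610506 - 690390419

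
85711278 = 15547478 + 70163800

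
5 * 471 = 2355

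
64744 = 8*8093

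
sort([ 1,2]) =[ 1,2]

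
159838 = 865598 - 705760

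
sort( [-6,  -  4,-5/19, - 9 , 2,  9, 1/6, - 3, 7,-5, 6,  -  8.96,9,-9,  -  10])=[-10,- 9, - 9,-8.96 , - 6,  -  5,-4,  -  3,  -  5/19, 1/6,  2, 6, 7, 9,9 ] 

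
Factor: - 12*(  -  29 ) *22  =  2^3*3^1*11^1*29^1 = 7656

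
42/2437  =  42/2437 = 0.02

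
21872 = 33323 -11451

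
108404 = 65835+42569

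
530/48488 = 265/24244 = 0.01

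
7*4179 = 29253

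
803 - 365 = 438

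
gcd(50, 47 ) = 1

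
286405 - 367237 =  - 80832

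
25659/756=33 + 79/84= 33.94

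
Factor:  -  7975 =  - 5^2* 11^1*29^1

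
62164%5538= 1246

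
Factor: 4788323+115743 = 2^1*2452033^1= 4904066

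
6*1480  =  8880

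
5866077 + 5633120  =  11499197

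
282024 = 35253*8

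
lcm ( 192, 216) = 1728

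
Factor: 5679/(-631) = -9=- 3^2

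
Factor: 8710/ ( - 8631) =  - 2^1 * 3^(-2)*5^1*7^( - 1)*13^1*67^1*137^( - 1)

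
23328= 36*648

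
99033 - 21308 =77725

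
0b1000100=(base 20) 38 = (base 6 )152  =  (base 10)68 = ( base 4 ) 1010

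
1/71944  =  1/71944 = 0.00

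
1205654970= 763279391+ 442375579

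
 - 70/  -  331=70/331 = 0.21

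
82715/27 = 82715/27 = 3063.52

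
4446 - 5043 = - 597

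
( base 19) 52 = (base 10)97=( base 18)57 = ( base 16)61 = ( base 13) 76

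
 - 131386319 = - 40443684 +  - 90942635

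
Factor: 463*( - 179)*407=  - 33730939 = - 11^1*37^1 * 179^1*463^1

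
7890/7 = 7890/7 = 1127.14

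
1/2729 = 1/2729= 0.00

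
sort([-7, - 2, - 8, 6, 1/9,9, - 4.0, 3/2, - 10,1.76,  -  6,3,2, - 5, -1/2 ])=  [ - 10,- 8, - 7,  -  6, - 5, - 4.0, - 2, - 1/2, 1/9, 3/2, 1.76, 2, 3, 6, 9]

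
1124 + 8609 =9733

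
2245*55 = 123475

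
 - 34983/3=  - 11661 =- 11661.00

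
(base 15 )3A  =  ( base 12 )47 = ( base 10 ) 55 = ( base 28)1R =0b110111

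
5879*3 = 17637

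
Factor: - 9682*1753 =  - 16972546= -2^1*47^1*103^1*1753^1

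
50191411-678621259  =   - 628429848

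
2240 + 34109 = 36349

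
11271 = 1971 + 9300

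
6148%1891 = 475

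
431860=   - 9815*( - 44 ) 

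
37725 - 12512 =25213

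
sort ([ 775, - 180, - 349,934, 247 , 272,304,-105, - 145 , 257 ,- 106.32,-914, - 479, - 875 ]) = [- 914, - 875, - 479,-349, - 180 ,-145, - 106.32,-105,247 , 257, 272, 304, 775,934 ] 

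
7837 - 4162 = 3675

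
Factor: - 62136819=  - 3^2*17^1*406123^1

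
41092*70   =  2876440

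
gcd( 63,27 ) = 9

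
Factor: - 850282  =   - 2^1*43^1*9887^1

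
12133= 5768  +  6365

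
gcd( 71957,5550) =1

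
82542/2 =41271 = 41271.00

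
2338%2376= 2338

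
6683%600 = 83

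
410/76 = 205/38 = 5.39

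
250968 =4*62742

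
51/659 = 51/659= 0.08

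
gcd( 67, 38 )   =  1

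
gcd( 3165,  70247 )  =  1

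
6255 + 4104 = 10359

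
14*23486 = 328804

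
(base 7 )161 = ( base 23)40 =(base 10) 92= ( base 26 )3e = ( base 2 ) 1011100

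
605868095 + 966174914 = 1572043009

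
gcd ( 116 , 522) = 58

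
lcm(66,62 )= 2046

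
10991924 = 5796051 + 5195873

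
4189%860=749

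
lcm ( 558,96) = 8928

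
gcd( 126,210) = 42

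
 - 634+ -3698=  - 4332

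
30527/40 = 30527/40 = 763.17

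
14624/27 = 14624/27 =541.63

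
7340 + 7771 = 15111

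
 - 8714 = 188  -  8902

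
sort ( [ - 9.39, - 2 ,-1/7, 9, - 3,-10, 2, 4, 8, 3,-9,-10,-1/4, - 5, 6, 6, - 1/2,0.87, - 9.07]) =[ - 10, - 10, - 9.39,  -  9.07,-9,-5,- 3,-2, -1/2 , - 1/4,-1/7, 0.87, 2,3,  4,6, 6, 8, 9 ] 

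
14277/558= 4759/186 = 25.59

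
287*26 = 7462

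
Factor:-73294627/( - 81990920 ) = 2^( - 3)*5^(-1)*7^1*11^ ( - 1 )* 186343^( - 1)*10470661^1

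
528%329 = 199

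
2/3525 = 2/3525 = 0.00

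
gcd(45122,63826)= 14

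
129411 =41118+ 88293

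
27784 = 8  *3473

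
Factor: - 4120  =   - 2^3 * 5^1*103^1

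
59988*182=10917816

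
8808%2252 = 2052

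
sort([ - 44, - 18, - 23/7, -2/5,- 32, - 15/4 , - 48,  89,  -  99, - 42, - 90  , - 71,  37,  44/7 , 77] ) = [ - 99, - 90, - 71, - 48, - 44, - 42, - 32 ,-18 , - 15/4,-23/7, - 2/5, 44/7,  37,77,89] 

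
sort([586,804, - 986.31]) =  [-986.31, 586,804]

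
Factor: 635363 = 635363^1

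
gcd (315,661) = 1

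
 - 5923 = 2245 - 8168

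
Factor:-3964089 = -3^1* 1321363^1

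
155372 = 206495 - 51123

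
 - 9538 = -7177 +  - 2361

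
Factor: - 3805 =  - 5^1 * 761^1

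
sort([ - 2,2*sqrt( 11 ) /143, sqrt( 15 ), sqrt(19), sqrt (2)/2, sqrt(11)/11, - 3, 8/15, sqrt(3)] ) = [ - 3, - 2,2*sqrt( 11)/143, sqrt ( 11)/11, 8/15, sqrt( 2)/2 , sqrt( 3 ),sqrt(15) , sqrt(19) ] 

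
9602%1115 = 682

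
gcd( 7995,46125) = 615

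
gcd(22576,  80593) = 83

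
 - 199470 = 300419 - 499889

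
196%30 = 16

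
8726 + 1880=10606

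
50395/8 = 6299+ 3/8  =  6299.38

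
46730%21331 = 4068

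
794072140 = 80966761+713105379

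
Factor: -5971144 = - 2^3*151^1*4943^1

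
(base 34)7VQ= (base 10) 9172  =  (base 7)35512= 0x23d4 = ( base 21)kgg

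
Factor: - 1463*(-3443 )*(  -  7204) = - 36287333236 = -2^2 * 7^1*11^2*19^1*313^1*1801^1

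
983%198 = 191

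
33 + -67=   -  34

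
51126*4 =204504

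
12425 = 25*497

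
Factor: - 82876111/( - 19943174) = 2^( - 1 )*151^( - 1)*227^1*331^1*1103^1*66037^( - 1 )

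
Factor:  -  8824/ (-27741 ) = 2^3*3^(  -  1)*7^( - 1 )*1103^1*1321^( - 1 )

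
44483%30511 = 13972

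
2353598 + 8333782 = 10687380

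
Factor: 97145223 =3^1*7^1*733^1*6311^1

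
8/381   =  8/381 = 0.02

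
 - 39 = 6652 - 6691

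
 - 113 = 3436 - 3549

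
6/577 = 6/577 =0.01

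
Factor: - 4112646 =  - 2^1*3^1 * 31^1*22111^1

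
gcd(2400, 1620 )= 60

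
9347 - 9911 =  - 564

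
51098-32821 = 18277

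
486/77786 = 243/38893 = 0.01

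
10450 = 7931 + 2519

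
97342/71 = 1371 + 1/71  =  1371.01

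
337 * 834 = 281058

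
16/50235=16/50235= 0.00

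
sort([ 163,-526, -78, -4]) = [ - 526, - 78, - 4 , 163] 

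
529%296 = 233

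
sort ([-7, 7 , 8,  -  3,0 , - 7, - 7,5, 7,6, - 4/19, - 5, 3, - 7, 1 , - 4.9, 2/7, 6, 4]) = [ - 7, - 7, - 7, - 7, - 5, - 4.9,-3, - 4/19 , 0,2/7,1,3,4,  5,  6,6 , 7,7, 8 ]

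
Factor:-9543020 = -2^2*5^1*251^1*1901^1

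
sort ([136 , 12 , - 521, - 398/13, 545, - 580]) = [  -  580, - 521, - 398/13, 12, 136,545] 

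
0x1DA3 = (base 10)7587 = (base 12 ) 4483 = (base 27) ab0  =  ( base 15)23AC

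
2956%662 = 308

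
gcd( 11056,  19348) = 2764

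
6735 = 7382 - 647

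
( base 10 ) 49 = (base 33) 1G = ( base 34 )1F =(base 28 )1l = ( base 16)31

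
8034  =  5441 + 2593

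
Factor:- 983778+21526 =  - 962252 =- 2^2* 109^1*2207^1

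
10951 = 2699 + 8252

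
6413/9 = 6413/9 = 712.56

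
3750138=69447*54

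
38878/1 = 38878= 38878.00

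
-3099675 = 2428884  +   -5528559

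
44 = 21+23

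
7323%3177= 969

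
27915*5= 139575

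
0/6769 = 0 = 0.00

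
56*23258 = 1302448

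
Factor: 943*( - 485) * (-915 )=418479825 = 3^1*5^2*23^1*41^1*61^1*97^1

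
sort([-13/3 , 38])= [- 13/3, 38] 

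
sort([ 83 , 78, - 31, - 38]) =[ - 38, - 31,  78,83]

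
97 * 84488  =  8195336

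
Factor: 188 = 2^2*47^1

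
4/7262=2/3631 = 0.00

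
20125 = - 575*( - 35) 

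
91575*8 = 732600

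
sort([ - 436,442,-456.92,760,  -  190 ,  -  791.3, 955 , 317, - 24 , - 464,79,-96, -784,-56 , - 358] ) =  [ - 791.3, - 784,  -  464 , - 456.92,- 436, -358, -190, - 96,  -  56,  -  24, 79,317, 442, 760,955]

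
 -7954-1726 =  - 9680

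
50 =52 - 2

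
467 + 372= 839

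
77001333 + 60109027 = 137110360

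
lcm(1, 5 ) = 5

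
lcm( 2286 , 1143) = 2286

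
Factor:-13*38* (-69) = 34086 = 2^1 * 3^1*13^1*19^1*23^1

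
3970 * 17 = 67490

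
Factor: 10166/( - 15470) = - 5^(-1 ) *7^(-1) * 23^1= - 23/35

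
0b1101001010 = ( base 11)6a6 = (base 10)842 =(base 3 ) 1011012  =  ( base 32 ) qa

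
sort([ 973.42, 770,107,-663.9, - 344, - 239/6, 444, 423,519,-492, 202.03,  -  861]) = [ - 861, - 663.9, - 492 , - 344,-239/6, 107, 202.03 , 423,444, 519 , 770,973.42] 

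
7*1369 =9583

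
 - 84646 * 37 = -3131902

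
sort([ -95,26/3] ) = [ - 95, 26/3]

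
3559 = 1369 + 2190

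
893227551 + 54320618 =947548169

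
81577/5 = 16315 + 2/5 = 16315.40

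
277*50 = 13850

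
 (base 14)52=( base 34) 24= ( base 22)36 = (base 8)110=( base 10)72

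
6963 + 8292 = 15255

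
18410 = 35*526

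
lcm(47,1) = 47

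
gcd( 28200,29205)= 15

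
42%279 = 42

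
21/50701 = 3/7243 =0.00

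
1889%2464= 1889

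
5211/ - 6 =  - 869 + 1/2 = - 868.50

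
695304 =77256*9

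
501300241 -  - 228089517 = 729389758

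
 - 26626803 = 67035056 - 93661859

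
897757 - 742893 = 154864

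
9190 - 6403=2787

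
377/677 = 377/677= 0.56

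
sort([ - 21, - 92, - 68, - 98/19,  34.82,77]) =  [ - 92, - 68, - 21, - 98/19,  34.82,  77]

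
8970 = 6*1495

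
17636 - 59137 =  - 41501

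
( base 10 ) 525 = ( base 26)K5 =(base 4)20031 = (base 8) 1015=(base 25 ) L0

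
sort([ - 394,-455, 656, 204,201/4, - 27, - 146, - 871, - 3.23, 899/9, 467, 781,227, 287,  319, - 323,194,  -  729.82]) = [ - 871,  -  729.82, - 455, - 394, -323, - 146, - 27, - 3.23,201/4,899/9,194,204, 227,287,319,  467,656, 781]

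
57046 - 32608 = 24438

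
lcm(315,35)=315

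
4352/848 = 272/53 = 5.13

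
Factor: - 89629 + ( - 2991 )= -92620=- 2^2*5^1*11^1 * 421^1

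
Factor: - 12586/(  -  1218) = 31/3  =  3^(-1)*31^1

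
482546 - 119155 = 363391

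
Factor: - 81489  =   - 3^1*23^1*1181^1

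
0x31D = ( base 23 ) 1BF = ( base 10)797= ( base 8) 1435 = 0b1100011101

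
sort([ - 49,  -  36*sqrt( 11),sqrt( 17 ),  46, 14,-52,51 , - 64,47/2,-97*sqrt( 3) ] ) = [-97*sqrt( 3),-36*sqrt (11), - 64, - 52,- 49,sqrt (17 ),14, 47/2,46, 51]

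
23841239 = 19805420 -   -  4035819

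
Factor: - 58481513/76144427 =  - 17^1 * 3440089^1*76144427^(-1) 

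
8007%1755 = 987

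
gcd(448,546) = 14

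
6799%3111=577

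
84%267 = 84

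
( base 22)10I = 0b111110110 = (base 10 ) 502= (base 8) 766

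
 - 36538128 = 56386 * (-648)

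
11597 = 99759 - 88162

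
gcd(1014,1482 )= 78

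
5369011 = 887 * 6053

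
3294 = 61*54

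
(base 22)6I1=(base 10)3301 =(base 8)6345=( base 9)4467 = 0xCE5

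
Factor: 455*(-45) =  - 3^2*5^2*  7^1*13^1 = - 20475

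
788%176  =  84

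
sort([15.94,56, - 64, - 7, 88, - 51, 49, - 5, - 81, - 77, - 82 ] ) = [- 82, - 81, - 77,-64, - 51, - 7, - 5, 15.94,  49,56,88]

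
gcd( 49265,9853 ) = 9853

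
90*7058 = 635220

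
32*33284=1065088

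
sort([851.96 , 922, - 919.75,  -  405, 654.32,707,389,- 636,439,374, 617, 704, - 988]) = [ - 988, - 919.75,-636,  -  405, 374,389,  439 , 617,  654.32,704,707,851.96,922 ] 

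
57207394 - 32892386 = 24315008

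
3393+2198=5591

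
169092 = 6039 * 28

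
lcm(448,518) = 16576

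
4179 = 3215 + 964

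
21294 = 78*273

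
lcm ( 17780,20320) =142240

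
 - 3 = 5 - 8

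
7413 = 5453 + 1960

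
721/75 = 9 + 46/75 =9.61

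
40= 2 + 38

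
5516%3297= 2219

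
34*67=2278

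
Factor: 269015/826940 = 311/956 = 2^(-2)*239^(-1)*  311^1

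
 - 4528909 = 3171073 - 7699982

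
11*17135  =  188485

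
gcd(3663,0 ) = 3663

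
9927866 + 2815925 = 12743791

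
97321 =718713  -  621392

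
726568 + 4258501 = 4985069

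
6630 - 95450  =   - 88820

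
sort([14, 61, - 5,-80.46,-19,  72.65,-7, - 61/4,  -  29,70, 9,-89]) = [ - 89,-80.46,-29,-19, -61/4,  -  7,-5,9, 14,  61,70,72.65] 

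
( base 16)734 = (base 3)2112022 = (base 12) 1098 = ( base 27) 2e8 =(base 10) 1844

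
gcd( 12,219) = 3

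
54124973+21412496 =75537469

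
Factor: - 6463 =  - 23^1*281^1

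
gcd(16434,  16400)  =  2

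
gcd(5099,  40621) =1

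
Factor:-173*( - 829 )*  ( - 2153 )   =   - 173^1*829^1*2153^1 = -308776801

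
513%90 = 63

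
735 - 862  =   - 127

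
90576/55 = 90576/55= 1646.84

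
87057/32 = 87057/32 = 2720.53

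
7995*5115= 40894425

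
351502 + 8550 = 360052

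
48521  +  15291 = 63812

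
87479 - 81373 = 6106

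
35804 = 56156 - 20352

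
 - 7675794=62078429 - 69754223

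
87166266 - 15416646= 71749620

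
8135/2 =4067 + 1/2 = 4067.50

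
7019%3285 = 449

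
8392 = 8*1049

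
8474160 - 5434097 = 3040063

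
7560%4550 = 3010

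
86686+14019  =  100705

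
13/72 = 13/72 = 0.18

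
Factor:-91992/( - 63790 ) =45996/31895 = 2^2*3^1*5^ ( - 1)*3833^1*6379^(-1 )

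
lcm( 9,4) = 36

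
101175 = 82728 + 18447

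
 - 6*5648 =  - 33888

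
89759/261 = 89759/261 = 343.90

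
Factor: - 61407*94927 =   -  3^2*7^1*71^1*191^1* 6823^1  =  -  5829182289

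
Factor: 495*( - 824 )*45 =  - 18354600 = - 2^3*3^4*5^2*11^1*103^1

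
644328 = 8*80541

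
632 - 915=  - 283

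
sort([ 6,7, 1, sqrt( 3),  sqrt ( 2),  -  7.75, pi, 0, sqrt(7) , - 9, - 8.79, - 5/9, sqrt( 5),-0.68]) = [ - 9,-8.79, - 7.75, - 0.68,-5/9, 0,1, sqrt(2),sqrt(3 ), sqrt( 5), sqrt (7),  pi, 6 , 7 ]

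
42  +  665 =707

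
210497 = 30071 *7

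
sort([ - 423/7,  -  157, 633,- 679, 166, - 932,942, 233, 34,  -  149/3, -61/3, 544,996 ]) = [-932,-679 ,-157,-423/7, - 149/3, - 61/3, 34, 166,  233, 544, 633,942,996 ]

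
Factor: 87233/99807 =3^( - 1)*17^(-1 ) *19^(  -  1) * 83^1 * 103^(-1) * 1051^1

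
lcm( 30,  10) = 30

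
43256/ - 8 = -5407 + 0/1  =  - 5407.00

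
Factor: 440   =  2^3*5^1*11^1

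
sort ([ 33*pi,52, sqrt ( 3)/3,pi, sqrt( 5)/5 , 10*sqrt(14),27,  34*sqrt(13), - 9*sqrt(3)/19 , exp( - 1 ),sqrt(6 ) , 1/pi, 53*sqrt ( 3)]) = [ - 9*sqrt(3 )/19, 1/pi,  exp( - 1 ), sqrt( 5 ) /5,sqrt(3)/3,sqrt( 6), pi, 27,10 * sqrt( 14 ),52,53*sqrt( 3) , 33*pi,34*sqrt( 13)] 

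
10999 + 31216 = 42215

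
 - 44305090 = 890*( - 49781 ) 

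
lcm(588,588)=588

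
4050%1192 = 474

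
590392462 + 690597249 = 1280989711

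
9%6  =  3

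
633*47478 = 30053574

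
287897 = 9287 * 31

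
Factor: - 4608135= - 3^2*5^1*7^1*14629^1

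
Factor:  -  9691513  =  -13^1*17^1*43853^1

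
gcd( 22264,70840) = 2024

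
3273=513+2760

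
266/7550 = 133/3775 = 0.04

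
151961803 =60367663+91594140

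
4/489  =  4/489 = 0.01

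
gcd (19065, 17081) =31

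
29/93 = 29/93 = 0.31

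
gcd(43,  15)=1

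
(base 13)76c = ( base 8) 2371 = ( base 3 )1202011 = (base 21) 2ID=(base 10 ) 1273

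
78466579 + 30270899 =108737478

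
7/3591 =1/513 = 0.00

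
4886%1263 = 1097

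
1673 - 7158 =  - 5485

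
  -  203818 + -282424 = -486242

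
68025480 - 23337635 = 44687845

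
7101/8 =7101/8 = 887.62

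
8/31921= 8/31921  =  0.00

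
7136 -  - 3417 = 10553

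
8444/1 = 8444=8444.00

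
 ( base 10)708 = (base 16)2c4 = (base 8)1304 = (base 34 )ks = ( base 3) 222020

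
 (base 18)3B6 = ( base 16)498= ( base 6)5240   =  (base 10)1176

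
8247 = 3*2749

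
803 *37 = 29711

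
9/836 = 9/836 = 0.01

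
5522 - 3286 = 2236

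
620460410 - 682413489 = - 61953079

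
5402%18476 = 5402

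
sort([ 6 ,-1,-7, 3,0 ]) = [  -  7, - 1,0,  3,6] 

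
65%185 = 65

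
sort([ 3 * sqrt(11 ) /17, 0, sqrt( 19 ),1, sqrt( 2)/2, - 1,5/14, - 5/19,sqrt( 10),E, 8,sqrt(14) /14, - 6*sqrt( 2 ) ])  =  [- 6 * sqrt( 2 ), - 1, - 5/19,0, sqrt(14 ) /14,5/14, 3*sqrt(11 ) /17, sqrt(2 )/2,1, E , sqrt( 10),sqrt(19), 8] 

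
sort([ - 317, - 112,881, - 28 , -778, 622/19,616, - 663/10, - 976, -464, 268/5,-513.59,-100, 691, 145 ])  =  [-976,-778,- 513.59, -464,-317,-112, - 100, - 663/10,  -  28,622/19,  268/5, 145, 616, 691,881] 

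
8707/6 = 8707/6 = 1451.17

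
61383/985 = 62 + 313/985= 62.32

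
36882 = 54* 683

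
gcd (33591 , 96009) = 3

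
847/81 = 847/81 = 10.46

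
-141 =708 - 849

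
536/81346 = 268/40673=0.01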